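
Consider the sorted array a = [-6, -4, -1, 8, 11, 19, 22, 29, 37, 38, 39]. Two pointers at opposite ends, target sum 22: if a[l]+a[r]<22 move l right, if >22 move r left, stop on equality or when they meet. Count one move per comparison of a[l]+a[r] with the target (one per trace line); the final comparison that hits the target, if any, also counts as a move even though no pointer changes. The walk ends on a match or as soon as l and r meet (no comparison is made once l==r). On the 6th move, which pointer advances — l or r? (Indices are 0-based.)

[0,10] -6+39=33 >22 → r--
[0,9] -6+38=32 >22 → r--
[0,8] -6+37=31 >22 → r--
[0,7] -6+29=23 >22 → r--
[0,6] -6+22=16 <22 → l++
[1,6] -4+22=18 <22 → l++

l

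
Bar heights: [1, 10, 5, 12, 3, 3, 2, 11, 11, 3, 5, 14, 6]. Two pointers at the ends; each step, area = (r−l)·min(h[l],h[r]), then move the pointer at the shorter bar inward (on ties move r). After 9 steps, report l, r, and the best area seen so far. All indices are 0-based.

[0,12] min(1,6)*12=12 best=12 * → l++
[1,12] min(10,6)*11=66 best=66 * → r--
[1,11] min(10,14)*10=100 best=100 * → l++
[2,11] min(5,14)*9=45 best=100 → l++
[3,11] min(12,14)*8=96 best=100 → l++
[4,11] min(3,14)*7=21 best=100 → l++
[5,11] min(3,14)*6=18 best=100 → l++
[6,11] min(2,14)*5=10 best=100 → l++
[7,11] min(11,14)*4=44 best=100 → l++

l=8, r=11, best area=100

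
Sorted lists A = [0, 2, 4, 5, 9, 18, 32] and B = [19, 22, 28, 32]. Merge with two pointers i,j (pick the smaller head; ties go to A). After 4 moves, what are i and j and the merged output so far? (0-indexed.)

i=4, j=0, merged so far=[0, 2, 4, 5]

[i=0,j=0] A[i]=0<=B[j]=19 take 0 → i++
[i=1,j=0] A[i]=2<=B[j]=19 take 2 → i++
[i=2,j=0] A[i]=4<=B[j]=19 take 4 → i++
[i=3,j=0] A[i]=5<=B[j]=19 take 5 → i++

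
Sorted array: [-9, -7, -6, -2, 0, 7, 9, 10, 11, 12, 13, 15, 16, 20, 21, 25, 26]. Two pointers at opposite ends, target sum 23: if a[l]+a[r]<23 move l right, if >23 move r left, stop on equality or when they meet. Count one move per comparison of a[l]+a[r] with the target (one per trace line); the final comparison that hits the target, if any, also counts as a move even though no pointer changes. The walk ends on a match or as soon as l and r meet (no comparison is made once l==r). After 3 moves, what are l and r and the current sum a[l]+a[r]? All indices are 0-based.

l=3, r=16, sum=24

l=0 r=16: -9+26=17 <23, l++
l=1 r=16: -7+26=19 <23, l++
l=2 r=16: -6+26=20 <23, l++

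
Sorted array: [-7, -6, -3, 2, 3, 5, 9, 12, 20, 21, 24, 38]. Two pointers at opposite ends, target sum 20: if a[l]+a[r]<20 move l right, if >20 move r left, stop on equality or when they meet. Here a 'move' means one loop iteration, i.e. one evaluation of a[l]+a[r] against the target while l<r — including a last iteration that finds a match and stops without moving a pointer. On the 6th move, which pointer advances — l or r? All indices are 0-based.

r

l=0 r=11: -7+38=31 >20, r--
l=0 r=10: -7+24=17 <20, l++
l=1 r=10: -6+24=18 <20, l++
l=2 r=10: -3+24=21 >20, r--
l=2 r=9: -3+21=18 <20, l++
l=3 r=9: 2+21=23 >20, r--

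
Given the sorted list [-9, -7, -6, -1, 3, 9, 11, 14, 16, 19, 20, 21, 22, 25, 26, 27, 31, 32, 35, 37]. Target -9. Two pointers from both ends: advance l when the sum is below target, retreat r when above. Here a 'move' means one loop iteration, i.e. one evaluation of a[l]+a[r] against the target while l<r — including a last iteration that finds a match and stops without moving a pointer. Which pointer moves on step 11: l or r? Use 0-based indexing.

[0,19] -9+37=28 >-9 → r--
[0,18] -9+35=26 >-9 → r--
[0,17] -9+32=23 >-9 → r--
[0,16] -9+31=22 >-9 → r--
[0,15] -9+27=18 >-9 → r--
[0,14] -9+26=17 >-9 → r--
[0,13] -9+25=16 >-9 → r--
[0,12] -9+22=13 >-9 → r--
[0,11] -9+21=12 >-9 → r--
[0,10] -9+20=11 >-9 → r--
[0,9] -9+19=10 >-9 → r--

r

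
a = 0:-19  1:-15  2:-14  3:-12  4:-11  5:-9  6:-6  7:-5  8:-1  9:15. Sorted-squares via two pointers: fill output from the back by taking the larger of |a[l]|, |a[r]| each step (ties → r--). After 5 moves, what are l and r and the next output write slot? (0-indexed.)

[0,9] |-19|>|15| out[9]=361 → l++
[1,9] |-15|<=|15| out[8]=225 → r--
[1,8] |-15|>|-1| out[7]=225 → l++
[2,8] |-14|>|-1| out[6]=196 → l++
[3,8] |-12|>|-1| out[5]=144 → l++

l=4, r=8, next write slot=4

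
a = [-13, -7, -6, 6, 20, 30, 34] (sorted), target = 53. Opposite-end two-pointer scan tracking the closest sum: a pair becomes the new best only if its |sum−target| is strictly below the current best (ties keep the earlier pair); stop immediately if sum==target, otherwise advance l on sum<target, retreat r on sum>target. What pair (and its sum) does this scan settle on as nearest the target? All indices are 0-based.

l=0 r=6: -13+34=21 d=32 *, l++
l=1 r=6: -7+34=27 d=26 *, l++
l=2 r=6: -6+34=28 d=25 *, l++
l=3 r=6: 6+34=40 d=13 *, l++
l=4 r=6: 20+34=54 d=1 *, r--
l=4 r=5: 20+30=50 d=3, l++

pair (20, 34) with sum 54 (|Δ|=1)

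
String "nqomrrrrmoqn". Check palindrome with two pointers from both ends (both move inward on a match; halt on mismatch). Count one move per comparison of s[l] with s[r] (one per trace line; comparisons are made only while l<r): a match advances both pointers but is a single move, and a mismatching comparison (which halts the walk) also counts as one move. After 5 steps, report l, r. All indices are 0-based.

l=5, r=6

[0,11] 'n'=='n' → l++,r--
[1,10] 'q'=='q' → l++,r--
[2,9] 'o'=='o' → l++,r--
[3,8] 'm'=='m' → l++,r--
[4,7] 'r'=='r' → l++,r--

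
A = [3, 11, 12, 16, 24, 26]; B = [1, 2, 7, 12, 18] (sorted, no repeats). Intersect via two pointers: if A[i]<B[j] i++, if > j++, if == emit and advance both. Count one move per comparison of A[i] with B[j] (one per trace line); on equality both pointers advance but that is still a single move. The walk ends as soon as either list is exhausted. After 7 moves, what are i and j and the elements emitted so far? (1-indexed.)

i=5, j=5, emitted=[12]

[i=1,j=1] 3>1 → j++
[i=1,j=2] 3>2 → j++
[i=1,j=3] 3<7 → i++
[i=2,j=3] 11>7 → j++
[i=2,j=4] 11<12 → i++
[i=3,j=4] 12==12 emit → i++,j++
[i=4,j=5] 16<18 → i++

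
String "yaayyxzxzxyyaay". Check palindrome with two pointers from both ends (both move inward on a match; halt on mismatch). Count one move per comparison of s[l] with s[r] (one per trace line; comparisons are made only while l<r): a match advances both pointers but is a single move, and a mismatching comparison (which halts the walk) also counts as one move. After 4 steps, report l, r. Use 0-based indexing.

l=0 r=14: 'y'=='y', l++,r--
l=1 r=13: 'a'=='a', l++,r--
l=2 r=12: 'a'=='a', l++,r--
l=3 r=11: 'y'=='y', l++,r--

l=4, r=10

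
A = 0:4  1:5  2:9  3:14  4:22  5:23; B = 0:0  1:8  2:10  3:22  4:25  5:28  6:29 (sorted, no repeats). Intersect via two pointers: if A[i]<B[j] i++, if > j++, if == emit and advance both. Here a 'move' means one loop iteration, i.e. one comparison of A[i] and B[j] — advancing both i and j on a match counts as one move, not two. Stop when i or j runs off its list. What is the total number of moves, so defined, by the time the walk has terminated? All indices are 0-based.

i=0 j=0: 4>0, j++
i=0 j=1: 4<8, i++
i=1 j=1: 5<8, i++
i=2 j=1: 9>8, j++
i=2 j=2: 9<10, i++
i=3 j=2: 14>10, j++
i=3 j=3: 14<22, i++
i=4 j=3: 22==22 emit, i++,j++
i=5 j=4: 23<25, i++

9 moves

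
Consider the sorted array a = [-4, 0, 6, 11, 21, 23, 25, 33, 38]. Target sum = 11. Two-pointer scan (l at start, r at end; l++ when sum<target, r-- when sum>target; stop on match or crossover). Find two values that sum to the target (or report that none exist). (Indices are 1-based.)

[1,9] -4+38=34 >11 → r--
[1,8] -4+33=29 >11 → r--
[1,7] -4+25=21 >11 → r--
[1,6] -4+23=19 >11 → r--
[1,5] -4+21=17 >11 → r--
[1,4] -4+11=7 <11 → l++
[2,4] 0+11=11 → found

(0, 11)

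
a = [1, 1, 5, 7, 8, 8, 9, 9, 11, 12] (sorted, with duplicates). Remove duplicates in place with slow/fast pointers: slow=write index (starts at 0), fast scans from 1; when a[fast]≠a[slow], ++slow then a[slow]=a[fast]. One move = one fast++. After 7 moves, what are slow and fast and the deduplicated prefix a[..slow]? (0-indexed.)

slow=4, fast=8, prefix=[1, 5, 7, 8, 9]

(s=0,f=1) a[fast]=1=a[slow] dup → fast++
(s=0,f=2) a[fast]=5≠a[slow]=1 write a[1]=5 → slow++,fast++
(s=1,f=3) a[fast]=7≠a[slow]=5 write a[2]=7 → slow++,fast++
(s=2,f=4) a[fast]=8≠a[slow]=7 write a[3]=8 → slow++,fast++
(s=3,f=5) a[fast]=8=a[slow] dup → fast++
(s=3,f=6) a[fast]=9≠a[slow]=8 write a[4]=9 → slow++,fast++
(s=4,f=7) a[fast]=9=a[slow] dup → fast++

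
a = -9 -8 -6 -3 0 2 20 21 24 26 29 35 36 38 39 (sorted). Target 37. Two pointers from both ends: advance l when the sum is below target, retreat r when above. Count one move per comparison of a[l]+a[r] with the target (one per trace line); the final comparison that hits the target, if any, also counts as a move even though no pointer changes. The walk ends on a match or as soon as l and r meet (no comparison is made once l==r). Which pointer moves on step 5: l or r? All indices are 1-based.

[1,15] -9+39=30 <37 → l++
[2,15] -8+39=31 <37 → l++
[3,15] -6+39=33 <37 → l++
[4,15] -3+39=36 <37 → l++
[5,15] 0+39=39 >37 → r--

r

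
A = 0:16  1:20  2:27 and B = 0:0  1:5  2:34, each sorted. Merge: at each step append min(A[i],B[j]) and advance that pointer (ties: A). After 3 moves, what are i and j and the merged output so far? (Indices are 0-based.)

i=1, j=2, merged so far=[0, 5, 16]

[i=0,j=0] A[i]=16>B[j]=0 take 0 → j++
[i=0,j=1] A[i]=16>B[j]=5 take 5 → j++
[i=0,j=2] A[i]=16<=B[j]=34 take 16 → i++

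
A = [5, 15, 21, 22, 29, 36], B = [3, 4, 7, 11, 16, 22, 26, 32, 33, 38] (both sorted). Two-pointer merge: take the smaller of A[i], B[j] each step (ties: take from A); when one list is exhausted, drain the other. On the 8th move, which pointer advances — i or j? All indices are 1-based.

i=1 j=1: A[i]=5>B[j]=3 take 3, j++
i=1 j=2: A[i]=5>B[j]=4 take 4, j++
i=1 j=3: A[i]=5<=B[j]=7 take 5, i++
i=2 j=3: A[i]=15>B[j]=7 take 7, j++
i=2 j=4: A[i]=15>B[j]=11 take 11, j++
i=2 j=5: A[i]=15<=B[j]=16 take 15, i++
i=3 j=5: A[i]=21>B[j]=16 take 16, j++
i=3 j=6: A[i]=21<=B[j]=22 take 21, i++

i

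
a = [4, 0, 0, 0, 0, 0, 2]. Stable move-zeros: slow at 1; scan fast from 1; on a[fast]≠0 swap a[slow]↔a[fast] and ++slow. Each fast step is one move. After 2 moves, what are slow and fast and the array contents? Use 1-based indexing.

slow=2, fast=3, a=[4, 0, 0, 0, 0, 0, 2]

slow=1 fast=1: a[fast]=4≠0 swap→a[1]=4, slow++,fast++
slow=2 fast=2: a[fast]=0, fast++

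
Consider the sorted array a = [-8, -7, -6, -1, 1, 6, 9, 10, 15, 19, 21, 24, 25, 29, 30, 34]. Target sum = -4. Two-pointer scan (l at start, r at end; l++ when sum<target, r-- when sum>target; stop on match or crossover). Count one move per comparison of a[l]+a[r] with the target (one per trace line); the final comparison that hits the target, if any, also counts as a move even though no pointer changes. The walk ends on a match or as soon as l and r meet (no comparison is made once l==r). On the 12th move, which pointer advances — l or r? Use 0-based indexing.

[0,15] -8+34=26 >-4 → r--
[0,14] -8+30=22 >-4 → r--
[0,13] -8+29=21 >-4 → r--
[0,12] -8+25=17 >-4 → r--
[0,11] -8+24=16 >-4 → r--
[0,10] -8+21=13 >-4 → r--
[0,9] -8+19=11 >-4 → r--
[0,8] -8+15=7 >-4 → r--
[0,7] -8+10=2 >-4 → r--
[0,6] -8+9=1 >-4 → r--
[0,5] -8+6=-2 >-4 → r--
[0,4] -8+1=-7 <-4 → l++

l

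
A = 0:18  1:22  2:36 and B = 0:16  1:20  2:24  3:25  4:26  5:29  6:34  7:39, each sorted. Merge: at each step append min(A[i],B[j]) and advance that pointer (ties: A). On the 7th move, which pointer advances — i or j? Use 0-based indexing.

[i=0,j=0] A[i]=18>B[j]=16 take 16 → j++
[i=0,j=1] A[i]=18<=B[j]=20 take 18 → i++
[i=1,j=1] A[i]=22>B[j]=20 take 20 → j++
[i=1,j=2] A[i]=22<=B[j]=24 take 22 → i++
[i=2,j=2] A[i]=36>B[j]=24 take 24 → j++
[i=2,j=3] A[i]=36>B[j]=25 take 25 → j++
[i=2,j=4] A[i]=36>B[j]=26 take 26 → j++

j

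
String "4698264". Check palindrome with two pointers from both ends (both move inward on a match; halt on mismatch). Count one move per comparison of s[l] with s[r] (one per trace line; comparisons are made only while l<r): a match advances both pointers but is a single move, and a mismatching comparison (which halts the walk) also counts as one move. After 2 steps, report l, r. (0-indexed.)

l=2, r=4

[0,6] '4'=='4' → l++,r--
[1,5] '6'=='6' → l++,r--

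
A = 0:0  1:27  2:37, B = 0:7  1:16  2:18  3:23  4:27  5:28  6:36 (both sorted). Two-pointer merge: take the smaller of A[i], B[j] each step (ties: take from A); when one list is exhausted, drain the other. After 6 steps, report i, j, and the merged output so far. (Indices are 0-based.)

i=2, j=4, merged so far=[0, 7, 16, 18, 23, 27]

i=0 j=0: A[i]=0<=B[j]=7 take 0, i++
i=1 j=0: A[i]=27>B[j]=7 take 7, j++
i=1 j=1: A[i]=27>B[j]=16 take 16, j++
i=1 j=2: A[i]=27>B[j]=18 take 18, j++
i=1 j=3: A[i]=27>B[j]=23 take 23, j++
i=1 j=4: A[i]=27<=B[j]=27 take 27, i++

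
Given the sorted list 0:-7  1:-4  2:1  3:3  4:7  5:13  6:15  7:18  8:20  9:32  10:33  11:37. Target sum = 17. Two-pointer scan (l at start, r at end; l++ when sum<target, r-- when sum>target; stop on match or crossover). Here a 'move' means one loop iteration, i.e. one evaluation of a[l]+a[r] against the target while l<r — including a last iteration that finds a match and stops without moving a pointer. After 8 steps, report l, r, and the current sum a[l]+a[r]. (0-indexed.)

[0,11] -7+37=30 >17 → r--
[0,10] -7+33=26 >17 → r--
[0,9] -7+32=25 >17 → r--
[0,8] -7+20=13 <17 → l++
[1,8] -4+20=16 <17 → l++
[2,8] 1+20=21 >17 → r--
[2,7] 1+18=19 >17 → r--
[2,6] 1+15=16 <17 → l++

l=3, r=6, sum=18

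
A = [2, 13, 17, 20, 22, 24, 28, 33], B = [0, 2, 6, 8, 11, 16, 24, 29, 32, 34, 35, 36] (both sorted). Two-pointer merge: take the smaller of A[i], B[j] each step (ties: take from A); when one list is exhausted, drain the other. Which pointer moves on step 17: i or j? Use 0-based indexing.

[i=0,j=0] A[i]=2>B[j]=0 take 0 → j++
[i=0,j=1] A[i]=2<=B[j]=2 take 2 → i++
[i=1,j=1] A[i]=13>B[j]=2 take 2 → j++
[i=1,j=2] A[i]=13>B[j]=6 take 6 → j++
[i=1,j=3] A[i]=13>B[j]=8 take 8 → j++
[i=1,j=4] A[i]=13>B[j]=11 take 11 → j++
[i=1,j=5] A[i]=13<=B[j]=16 take 13 → i++
[i=2,j=5] A[i]=17>B[j]=16 take 16 → j++
[i=2,j=6] A[i]=17<=B[j]=24 take 17 → i++
[i=3,j=6] A[i]=20<=B[j]=24 take 20 → i++
[i=4,j=6] A[i]=22<=B[j]=24 take 22 → i++
[i=5,j=6] A[i]=24<=B[j]=24 take 24 → i++
[i=6,j=6] A[i]=28>B[j]=24 take 24 → j++
[i=6,j=7] A[i]=28<=B[j]=29 take 28 → i++
[i=7,j=7] A[i]=33>B[j]=29 take 29 → j++
[i=7,j=8] A[i]=33>B[j]=32 take 32 → j++
[i=7,j=9] A[i]=33<=B[j]=34 take 33 → i++

i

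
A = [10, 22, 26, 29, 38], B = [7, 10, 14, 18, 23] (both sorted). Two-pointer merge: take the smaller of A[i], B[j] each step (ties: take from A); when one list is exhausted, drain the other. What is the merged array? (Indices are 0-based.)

[7, 10, 10, 14, 18, 22, 23, 26, 29, 38]

i=0 j=0: A[i]=10>B[j]=7 take 7, j++
i=0 j=1: A[i]=10<=B[j]=10 take 10, i++
i=1 j=1: A[i]=22>B[j]=10 take 10, j++
i=1 j=2: A[i]=22>B[j]=14 take 14, j++
i=1 j=3: A[i]=22>B[j]=18 take 18, j++
i=1 j=4: A[i]=22<=B[j]=23 take 22, i++
i=2 j=4: A[i]=26>B[j]=23 take 23, j++
i=2 j=5: B done, take A[i]=26, i++
i=3 j=5: B done, take A[i]=29, i++
i=4 j=5: B done, take A[i]=38, i++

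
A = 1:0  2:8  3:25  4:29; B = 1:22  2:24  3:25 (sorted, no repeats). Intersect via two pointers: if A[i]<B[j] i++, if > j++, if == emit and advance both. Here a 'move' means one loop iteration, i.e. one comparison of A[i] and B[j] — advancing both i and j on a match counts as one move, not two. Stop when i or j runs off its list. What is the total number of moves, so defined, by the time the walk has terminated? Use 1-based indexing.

5 moves

i=1 j=1: 0<22, i++
i=2 j=1: 8<22, i++
i=3 j=1: 25>22, j++
i=3 j=2: 25>24, j++
i=3 j=3: 25==25 emit, i++,j++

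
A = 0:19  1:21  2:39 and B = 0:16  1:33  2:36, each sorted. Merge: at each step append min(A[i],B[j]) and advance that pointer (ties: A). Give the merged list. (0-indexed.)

i=0 j=0: A[i]=19>B[j]=16 take 16, j++
i=0 j=1: A[i]=19<=B[j]=33 take 19, i++
i=1 j=1: A[i]=21<=B[j]=33 take 21, i++
i=2 j=1: A[i]=39>B[j]=33 take 33, j++
i=2 j=2: A[i]=39>B[j]=36 take 36, j++
i=2 j=3: B done, take A[i]=39, i++

[16, 19, 21, 33, 36, 39]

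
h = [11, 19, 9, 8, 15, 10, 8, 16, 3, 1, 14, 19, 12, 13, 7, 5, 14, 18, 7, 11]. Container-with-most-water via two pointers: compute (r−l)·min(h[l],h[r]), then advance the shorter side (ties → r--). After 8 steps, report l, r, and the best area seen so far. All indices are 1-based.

l=2, r=13, best area=288

[1,20] min(11,11)*19=209 best=209 * → r--
[1,19] min(11,7)*18=126 best=209 → r--
[1,18] min(11,18)*17=187 best=209 → l++
[2,18] min(19,18)*16=288 best=288 * → r--
[2,17] min(19,14)*15=210 best=288 → r--
[2,16] min(19,5)*14=70 best=288 → r--
[2,15] min(19,7)*13=91 best=288 → r--
[2,14] min(19,13)*12=156 best=288 → r--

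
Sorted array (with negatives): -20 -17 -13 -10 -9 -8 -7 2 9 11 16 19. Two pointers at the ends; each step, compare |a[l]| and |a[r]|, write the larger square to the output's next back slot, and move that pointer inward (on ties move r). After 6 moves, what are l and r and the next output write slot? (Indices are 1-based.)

l=4, r=9, next write slot=6

[1,12] |-20|>|19| out[12]=400 → l++
[2,12] |-17|<=|19| out[11]=361 → r--
[2,11] |-17|>|16| out[10]=289 → l++
[3,11] |-13|<=|16| out[9]=256 → r--
[3,10] |-13|>|11| out[8]=169 → l++
[4,10] |-10|<=|11| out[7]=121 → r--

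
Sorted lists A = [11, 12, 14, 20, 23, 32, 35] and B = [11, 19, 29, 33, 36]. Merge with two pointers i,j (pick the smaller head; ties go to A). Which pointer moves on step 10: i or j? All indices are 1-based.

[i=1,j=1] A[i]=11<=B[j]=11 take 11 → i++
[i=2,j=1] A[i]=12>B[j]=11 take 11 → j++
[i=2,j=2] A[i]=12<=B[j]=19 take 12 → i++
[i=3,j=2] A[i]=14<=B[j]=19 take 14 → i++
[i=4,j=2] A[i]=20>B[j]=19 take 19 → j++
[i=4,j=3] A[i]=20<=B[j]=29 take 20 → i++
[i=5,j=3] A[i]=23<=B[j]=29 take 23 → i++
[i=6,j=3] A[i]=32>B[j]=29 take 29 → j++
[i=6,j=4] A[i]=32<=B[j]=33 take 32 → i++
[i=7,j=4] A[i]=35>B[j]=33 take 33 → j++

j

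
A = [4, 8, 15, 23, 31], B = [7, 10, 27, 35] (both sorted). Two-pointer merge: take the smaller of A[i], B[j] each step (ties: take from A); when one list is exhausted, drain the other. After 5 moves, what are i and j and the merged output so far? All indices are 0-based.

i=3, j=2, merged so far=[4, 7, 8, 10, 15]

[i=0,j=0] A[i]=4<=B[j]=7 take 4 → i++
[i=1,j=0] A[i]=8>B[j]=7 take 7 → j++
[i=1,j=1] A[i]=8<=B[j]=10 take 8 → i++
[i=2,j=1] A[i]=15>B[j]=10 take 10 → j++
[i=2,j=2] A[i]=15<=B[j]=27 take 15 → i++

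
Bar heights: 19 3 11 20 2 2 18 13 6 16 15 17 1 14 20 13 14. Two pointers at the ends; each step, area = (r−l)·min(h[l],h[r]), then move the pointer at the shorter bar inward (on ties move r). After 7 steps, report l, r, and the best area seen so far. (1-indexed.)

[1,17] min(19,14)*16=224 best=224 * → r--
[1,16] min(19,13)*15=195 best=224 → r--
[1,15] min(19,20)*14=266 best=266 * → l++
[2,15] min(3,20)*13=39 best=266 → l++
[3,15] min(11,20)*12=132 best=266 → l++
[4,15] min(20,20)*11=220 best=266 → r--
[4,14] min(20,14)*10=140 best=266 → r--

l=4, r=13, best area=266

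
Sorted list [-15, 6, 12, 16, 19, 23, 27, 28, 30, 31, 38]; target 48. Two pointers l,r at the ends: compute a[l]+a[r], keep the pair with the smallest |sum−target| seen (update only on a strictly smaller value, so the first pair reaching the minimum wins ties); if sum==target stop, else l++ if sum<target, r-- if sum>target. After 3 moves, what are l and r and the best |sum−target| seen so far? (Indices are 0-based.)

l=2, r=9, best |Δ|=2

l=0 r=10: -15+38=23 d=25 *, l++
l=1 r=10: 6+38=44 d=4 *, l++
l=2 r=10: 12+38=50 d=2 *, r--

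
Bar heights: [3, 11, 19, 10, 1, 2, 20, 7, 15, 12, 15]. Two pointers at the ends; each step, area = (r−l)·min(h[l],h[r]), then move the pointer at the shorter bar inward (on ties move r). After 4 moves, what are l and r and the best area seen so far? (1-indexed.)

l=3, r=9, best area=120

l=1 r=11: min(3,15)*10=30 best=30 *, l++
l=2 r=11: min(11,15)*9=99 best=99 *, l++
l=3 r=11: min(19,15)*8=120 best=120 *, r--
l=3 r=10: min(19,12)*7=84 best=120, r--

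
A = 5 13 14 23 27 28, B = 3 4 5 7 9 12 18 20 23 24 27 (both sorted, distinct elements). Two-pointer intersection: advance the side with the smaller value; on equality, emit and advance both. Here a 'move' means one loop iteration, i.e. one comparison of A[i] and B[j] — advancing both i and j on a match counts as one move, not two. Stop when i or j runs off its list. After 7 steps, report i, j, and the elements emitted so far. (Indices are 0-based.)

i=0 j=0: 5>3, j++
i=0 j=1: 5>4, j++
i=0 j=2: 5==5 emit, i++,j++
i=1 j=3: 13>7, j++
i=1 j=4: 13>9, j++
i=1 j=5: 13>12, j++
i=1 j=6: 13<18, i++

i=2, j=6, emitted=[5]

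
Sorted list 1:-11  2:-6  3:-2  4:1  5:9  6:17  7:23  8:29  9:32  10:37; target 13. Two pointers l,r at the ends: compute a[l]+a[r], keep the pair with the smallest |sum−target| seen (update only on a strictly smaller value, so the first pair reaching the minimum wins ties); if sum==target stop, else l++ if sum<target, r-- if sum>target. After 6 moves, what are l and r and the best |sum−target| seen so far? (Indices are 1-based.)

[1,10] -11+37=26 d=13 * → r--
[1,9] -11+32=21 d=8 * → r--
[1,8] -11+29=18 d=5 * → r--
[1,7] -11+23=12 d=1 * → l++
[2,7] -6+23=17 d=4 → r--
[2,6] -6+17=11 d=2 → l++

l=3, r=6, best |Δ|=1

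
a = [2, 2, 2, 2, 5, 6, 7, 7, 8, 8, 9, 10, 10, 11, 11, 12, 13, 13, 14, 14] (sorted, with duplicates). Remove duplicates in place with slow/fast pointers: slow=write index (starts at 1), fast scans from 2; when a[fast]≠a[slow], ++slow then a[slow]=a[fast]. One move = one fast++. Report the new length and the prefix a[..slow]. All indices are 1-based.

(s=1,f=2) a[fast]=2=a[slow] dup → fast++
(s=1,f=3) a[fast]=2=a[slow] dup → fast++
(s=1,f=4) a[fast]=2=a[slow] dup → fast++
(s=1,f=5) a[fast]=5≠a[slow]=2 write a[2]=5 → slow++,fast++
(s=2,f=6) a[fast]=6≠a[slow]=5 write a[3]=6 → slow++,fast++
(s=3,f=7) a[fast]=7≠a[slow]=6 write a[4]=7 → slow++,fast++
(s=4,f=8) a[fast]=7=a[slow] dup → fast++
(s=4,f=9) a[fast]=8≠a[slow]=7 write a[5]=8 → slow++,fast++
(s=5,f=10) a[fast]=8=a[slow] dup → fast++
(s=5,f=11) a[fast]=9≠a[slow]=8 write a[6]=9 → slow++,fast++
(s=6,f=12) a[fast]=10≠a[slow]=9 write a[7]=10 → slow++,fast++
(s=7,f=13) a[fast]=10=a[slow] dup → fast++
(s=7,f=14) a[fast]=11≠a[slow]=10 write a[8]=11 → slow++,fast++
(s=8,f=15) a[fast]=11=a[slow] dup → fast++
(s=8,f=16) a[fast]=12≠a[slow]=11 write a[9]=12 → slow++,fast++
(s=9,f=17) a[fast]=13≠a[slow]=12 write a[10]=13 → slow++,fast++
(s=10,f=18) a[fast]=13=a[slow] dup → fast++
(s=10,f=19) a[fast]=14≠a[slow]=13 write a[11]=14 → slow++,fast++
(s=11,f=20) a[fast]=14=a[slow] dup → fast++

length 11; prefix = [2, 5, 6, 7, 8, 9, 10, 11, 12, 13, 14]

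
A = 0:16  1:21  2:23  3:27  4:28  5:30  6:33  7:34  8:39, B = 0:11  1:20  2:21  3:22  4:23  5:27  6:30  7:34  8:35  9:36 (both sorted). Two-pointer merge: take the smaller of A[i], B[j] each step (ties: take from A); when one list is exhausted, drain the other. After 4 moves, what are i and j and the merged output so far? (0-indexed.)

i=0 j=0: A[i]=16>B[j]=11 take 11, j++
i=0 j=1: A[i]=16<=B[j]=20 take 16, i++
i=1 j=1: A[i]=21>B[j]=20 take 20, j++
i=1 j=2: A[i]=21<=B[j]=21 take 21, i++

i=2, j=2, merged so far=[11, 16, 20, 21]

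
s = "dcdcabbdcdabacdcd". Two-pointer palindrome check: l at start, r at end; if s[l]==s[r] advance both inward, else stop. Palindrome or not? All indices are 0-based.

not a palindrome (mismatch at 6,10)

[0,16] 'd'=='d' → l++,r--
[1,15] 'c'=='c' → l++,r--
[2,14] 'd'=='d' → l++,r--
[3,13] 'c'=='c' → l++,r--
[4,12] 'a'=='a' → l++,r--
[5,11] 'b'=='b' → l++,r--
[6,10] 'b'!='a' → stop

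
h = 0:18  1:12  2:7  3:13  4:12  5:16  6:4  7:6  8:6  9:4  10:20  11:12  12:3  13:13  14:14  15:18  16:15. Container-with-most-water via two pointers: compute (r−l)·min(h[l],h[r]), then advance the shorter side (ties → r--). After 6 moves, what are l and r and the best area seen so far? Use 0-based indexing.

l=0, r=10, best area=270

[0,16] min(18,15)*16=240 best=240 * → r--
[0,15] min(18,18)*15=270 best=270 * → r--
[0,14] min(18,14)*14=196 best=270 → r--
[0,13] min(18,13)*13=169 best=270 → r--
[0,12] min(18,3)*12=36 best=270 → r--
[0,11] min(18,12)*11=132 best=270 → r--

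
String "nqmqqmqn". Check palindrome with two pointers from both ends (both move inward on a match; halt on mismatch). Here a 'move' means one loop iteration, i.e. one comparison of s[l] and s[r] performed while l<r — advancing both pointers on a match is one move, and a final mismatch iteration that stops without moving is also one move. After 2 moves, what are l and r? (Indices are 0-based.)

[0,7] 'n'=='n' → l++,r--
[1,6] 'q'=='q' → l++,r--

l=2, r=5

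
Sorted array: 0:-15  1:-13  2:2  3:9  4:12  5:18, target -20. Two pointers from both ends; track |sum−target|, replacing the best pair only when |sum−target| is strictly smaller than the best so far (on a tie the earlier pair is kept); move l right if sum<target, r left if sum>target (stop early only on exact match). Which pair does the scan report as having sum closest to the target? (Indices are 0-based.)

[0,5] -15+18=3 d=23 * → r--
[0,4] -15+12=-3 d=17 * → r--
[0,3] -15+9=-6 d=14 * → r--
[0,2] -15+2=-13 d=7 * → r--
[0,1] -15+-13=-28 d=8 → l++

pair (-15, 2) with sum -13 (|Δ|=7)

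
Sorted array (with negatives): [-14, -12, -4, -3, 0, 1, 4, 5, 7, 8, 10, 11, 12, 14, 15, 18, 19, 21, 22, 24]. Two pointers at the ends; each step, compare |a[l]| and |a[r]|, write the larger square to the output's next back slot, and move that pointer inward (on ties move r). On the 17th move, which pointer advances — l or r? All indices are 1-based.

l=1 r=20: |-14|<=|24| out[20]=576, r--
l=1 r=19: |-14|<=|22| out[19]=484, r--
l=1 r=18: |-14|<=|21| out[18]=441, r--
l=1 r=17: |-14|<=|19| out[17]=361, r--
l=1 r=16: |-14|<=|18| out[16]=324, r--
l=1 r=15: |-14|<=|15| out[15]=225, r--
l=1 r=14: |-14|<=|14| out[14]=196, r--
l=1 r=13: |-14|>|12| out[13]=196, l++
l=2 r=13: |-12|<=|12| out[12]=144, r--
l=2 r=12: |-12|>|11| out[11]=144, l++
l=3 r=12: |-4|<=|11| out[10]=121, r--
l=3 r=11: |-4|<=|10| out[9]=100, r--
l=3 r=10: |-4|<=|8| out[8]=64, r--
l=3 r=9: |-4|<=|7| out[7]=49, r--
l=3 r=8: |-4|<=|5| out[6]=25, r--
l=3 r=7: |-4|<=|4| out[5]=16, r--
l=3 r=6: |-4|>|1| out[4]=16, l++

l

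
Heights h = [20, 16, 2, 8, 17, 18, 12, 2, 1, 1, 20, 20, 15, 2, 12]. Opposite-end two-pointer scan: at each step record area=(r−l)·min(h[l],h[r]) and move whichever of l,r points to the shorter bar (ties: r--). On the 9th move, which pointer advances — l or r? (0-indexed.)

[0,14] min(20,12)*14=168 best=168 * → r--
[0,13] min(20,2)*13=26 best=168 → r--
[0,12] min(20,15)*12=180 best=180 * → r--
[0,11] min(20,20)*11=220 best=220 * → r--
[0,10] min(20,20)*10=200 best=220 → r--
[0,9] min(20,1)*9=9 best=220 → r--
[0,8] min(20,1)*8=8 best=220 → r--
[0,7] min(20,2)*7=14 best=220 → r--
[0,6] min(20,12)*6=72 best=220 → r--

r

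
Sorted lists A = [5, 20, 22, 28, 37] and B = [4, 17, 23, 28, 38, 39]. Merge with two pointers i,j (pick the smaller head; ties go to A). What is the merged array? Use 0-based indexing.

[4, 5, 17, 20, 22, 23, 28, 28, 37, 38, 39]

i=0 j=0: A[i]=5>B[j]=4 take 4, j++
i=0 j=1: A[i]=5<=B[j]=17 take 5, i++
i=1 j=1: A[i]=20>B[j]=17 take 17, j++
i=1 j=2: A[i]=20<=B[j]=23 take 20, i++
i=2 j=2: A[i]=22<=B[j]=23 take 22, i++
i=3 j=2: A[i]=28>B[j]=23 take 23, j++
i=3 j=3: A[i]=28<=B[j]=28 take 28, i++
i=4 j=3: A[i]=37>B[j]=28 take 28, j++
i=4 j=4: A[i]=37<=B[j]=38 take 37, i++
i=5 j=4: A done, take B[j]=38, j++
i=5 j=5: A done, take B[j]=39, j++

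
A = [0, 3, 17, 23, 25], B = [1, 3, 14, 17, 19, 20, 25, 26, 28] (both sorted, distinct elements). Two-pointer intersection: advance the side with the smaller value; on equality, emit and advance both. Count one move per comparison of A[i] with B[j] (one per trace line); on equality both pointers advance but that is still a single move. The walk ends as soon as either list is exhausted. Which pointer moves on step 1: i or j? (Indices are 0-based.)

i=0 j=0: 0<1, i++

i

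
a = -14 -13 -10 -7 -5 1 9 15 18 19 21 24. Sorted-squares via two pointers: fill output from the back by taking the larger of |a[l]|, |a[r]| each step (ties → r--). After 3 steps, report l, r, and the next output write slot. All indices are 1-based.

l=1, r=9, next write slot=9

[1,12] |-14|<=|24| out[12]=576 → r--
[1,11] |-14|<=|21| out[11]=441 → r--
[1,10] |-14|<=|19| out[10]=361 → r--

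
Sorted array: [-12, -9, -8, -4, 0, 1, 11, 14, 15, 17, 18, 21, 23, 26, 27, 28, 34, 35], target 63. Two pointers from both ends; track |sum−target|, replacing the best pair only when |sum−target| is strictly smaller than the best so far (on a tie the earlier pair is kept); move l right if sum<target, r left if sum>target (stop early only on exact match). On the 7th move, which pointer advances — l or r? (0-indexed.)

l

l=0 r=17: -12+35=23 d=40 *, l++
l=1 r=17: -9+35=26 d=37 *, l++
l=2 r=17: -8+35=27 d=36 *, l++
l=3 r=17: -4+35=31 d=32 *, l++
l=4 r=17: 0+35=35 d=28 *, l++
l=5 r=17: 1+35=36 d=27 *, l++
l=6 r=17: 11+35=46 d=17 *, l++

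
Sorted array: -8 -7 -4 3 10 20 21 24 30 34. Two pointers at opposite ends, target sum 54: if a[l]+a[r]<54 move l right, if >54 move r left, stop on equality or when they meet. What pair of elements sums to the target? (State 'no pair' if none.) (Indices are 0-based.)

(20, 34)

[0,9] -8+34=26 <54 → l++
[1,9] -7+34=27 <54 → l++
[2,9] -4+34=30 <54 → l++
[3,9] 3+34=37 <54 → l++
[4,9] 10+34=44 <54 → l++
[5,9] 20+34=54 → found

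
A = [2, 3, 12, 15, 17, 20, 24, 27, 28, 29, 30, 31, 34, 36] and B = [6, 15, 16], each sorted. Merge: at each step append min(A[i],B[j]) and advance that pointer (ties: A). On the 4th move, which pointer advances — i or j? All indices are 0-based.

i=0 j=0: A[i]=2<=B[j]=6 take 2, i++
i=1 j=0: A[i]=3<=B[j]=6 take 3, i++
i=2 j=0: A[i]=12>B[j]=6 take 6, j++
i=2 j=1: A[i]=12<=B[j]=15 take 12, i++

i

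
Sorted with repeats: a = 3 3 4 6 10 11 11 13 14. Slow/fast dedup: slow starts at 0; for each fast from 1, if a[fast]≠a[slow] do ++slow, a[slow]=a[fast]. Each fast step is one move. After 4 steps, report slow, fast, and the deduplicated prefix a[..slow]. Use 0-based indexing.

slow=0 fast=1: a[fast]=3=a[slow] dup, fast++
slow=0 fast=2: a[fast]=4≠a[slow]=3 write a[1]=4, slow++,fast++
slow=1 fast=3: a[fast]=6≠a[slow]=4 write a[2]=6, slow++,fast++
slow=2 fast=4: a[fast]=10≠a[slow]=6 write a[3]=10, slow++,fast++

slow=3, fast=5, prefix=[3, 4, 6, 10]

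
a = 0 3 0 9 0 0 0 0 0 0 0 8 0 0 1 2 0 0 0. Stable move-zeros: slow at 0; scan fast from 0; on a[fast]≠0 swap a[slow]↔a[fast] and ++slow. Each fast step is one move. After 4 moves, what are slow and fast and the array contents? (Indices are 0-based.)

slow=2, fast=4, a=[3, 9, 0, 0, 0, 0, 0, 0, 0, 0, 0, 8, 0, 0, 1, 2, 0, 0, 0]

(s=0,f=0) a[fast]=0 → fast++
(s=0,f=1) a[fast]=3≠0 swap→a[0]=3 → slow++,fast++
(s=1,f=2) a[fast]=0 → fast++
(s=1,f=3) a[fast]=9≠0 swap→a[1]=9 → slow++,fast++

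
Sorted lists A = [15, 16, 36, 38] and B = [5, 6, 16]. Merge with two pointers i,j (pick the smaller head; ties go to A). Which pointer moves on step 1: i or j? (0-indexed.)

j

i=0 j=0: A[i]=15>B[j]=5 take 5, j++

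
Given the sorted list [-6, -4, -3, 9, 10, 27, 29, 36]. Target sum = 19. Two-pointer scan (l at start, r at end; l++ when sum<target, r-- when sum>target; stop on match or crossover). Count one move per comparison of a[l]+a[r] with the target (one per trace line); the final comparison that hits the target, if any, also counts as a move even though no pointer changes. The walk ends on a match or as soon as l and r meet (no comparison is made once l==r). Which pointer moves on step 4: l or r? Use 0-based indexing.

[0,7] -6+36=30 >19 → r--
[0,6] -6+29=23 >19 → r--
[0,5] -6+27=21 >19 → r--
[0,4] -6+10=4 <19 → l++

l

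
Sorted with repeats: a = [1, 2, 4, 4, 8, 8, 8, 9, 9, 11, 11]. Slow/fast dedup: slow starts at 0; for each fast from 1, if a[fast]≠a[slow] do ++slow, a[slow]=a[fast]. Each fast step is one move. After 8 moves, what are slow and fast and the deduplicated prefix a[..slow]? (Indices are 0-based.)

(s=0,f=1) a[fast]=2≠a[slow]=1 write a[1]=2 → slow++,fast++
(s=1,f=2) a[fast]=4≠a[slow]=2 write a[2]=4 → slow++,fast++
(s=2,f=3) a[fast]=4=a[slow] dup → fast++
(s=2,f=4) a[fast]=8≠a[slow]=4 write a[3]=8 → slow++,fast++
(s=3,f=5) a[fast]=8=a[slow] dup → fast++
(s=3,f=6) a[fast]=8=a[slow] dup → fast++
(s=3,f=7) a[fast]=9≠a[slow]=8 write a[4]=9 → slow++,fast++
(s=4,f=8) a[fast]=9=a[slow] dup → fast++

slow=4, fast=9, prefix=[1, 2, 4, 8, 9]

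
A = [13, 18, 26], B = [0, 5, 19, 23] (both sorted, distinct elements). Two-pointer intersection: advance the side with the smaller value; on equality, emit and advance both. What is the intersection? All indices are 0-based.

[i=0,j=0] 13>0 → j++
[i=0,j=1] 13>5 → j++
[i=0,j=2] 13<19 → i++
[i=1,j=2] 18<19 → i++
[i=2,j=2] 26>19 → j++
[i=2,j=3] 26>23 → j++

intersection = []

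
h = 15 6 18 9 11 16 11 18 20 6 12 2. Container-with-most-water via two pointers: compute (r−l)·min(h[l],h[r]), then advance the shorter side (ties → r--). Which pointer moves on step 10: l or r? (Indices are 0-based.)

l

[0,11] min(15,2)*11=22 best=22 * → r--
[0,10] min(15,12)*10=120 best=120 * → r--
[0,9] min(15,6)*9=54 best=120 → r--
[0,8] min(15,20)*8=120 best=120 → l++
[1,8] min(6,20)*7=42 best=120 → l++
[2,8] min(18,20)*6=108 best=120 → l++
[3,8] min(9,20)*5=45 best=120 → l++
[4,8] min(11,20)*4=44 best=120 → l++
[5,8] min(16,20)*3=48 best=120 → l++
[6,8] min(11,20)*2=22 best=120 → l++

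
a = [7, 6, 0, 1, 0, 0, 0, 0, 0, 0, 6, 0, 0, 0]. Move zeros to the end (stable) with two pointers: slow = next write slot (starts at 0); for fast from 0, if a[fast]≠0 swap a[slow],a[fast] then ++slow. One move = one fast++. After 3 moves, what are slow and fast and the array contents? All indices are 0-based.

slow=2, fast=3, a=[7, 6, 0, 1, 0, 0, 0, 0, 0, 0, 6, 0, 0, 0]

(s=0,f=0) a[fast]=7≠0 swap→a[0]=7 → slow++,fast++
(s=1,f=1) a[fast]=6≠0 swap→a[1]=6 → slow++,fast++
(s=2,f=2) a[fast]=0 → fast++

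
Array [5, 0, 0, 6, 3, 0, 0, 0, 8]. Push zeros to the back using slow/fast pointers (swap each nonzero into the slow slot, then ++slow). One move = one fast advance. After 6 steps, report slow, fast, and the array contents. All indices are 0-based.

slow=3, fast=6, a=[5, 6, 3, 0, 0, 0, 0, 0, 8]

slow=0 fast=0: a[fast]=5≠0 swap→a[0]=5, slow++,fast++
slow=1 fast=1: a[fast]=0, fast++
slow=1 fast=2: a[fast]=0, fast++
slow=1 fast=3: a[fast]=6≠0 swap→a[1]=6, slow++,fast++
slow=2 fast=4: a[fast]=3≠0 swap→a[2]=3, slow++,fast++
slow=3 fast=5: a[fast]=0, fast++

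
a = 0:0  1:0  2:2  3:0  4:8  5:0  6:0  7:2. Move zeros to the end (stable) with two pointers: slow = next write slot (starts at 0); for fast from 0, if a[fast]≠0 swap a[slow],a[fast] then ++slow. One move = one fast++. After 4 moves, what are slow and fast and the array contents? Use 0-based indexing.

slow=1, fast=4, a=[2, 0, 0, 0, 8, 0, 0, 2]

slow=0 fast=0: a[fast]=0, fast++
slow=0 fast=1: a[fast]=0, fast++
slow=0 fast=2: a[fast]=2≠0 swap→a[0]=2, slow++,fast++
slow=1 fast=3: a[fast]=0, fast++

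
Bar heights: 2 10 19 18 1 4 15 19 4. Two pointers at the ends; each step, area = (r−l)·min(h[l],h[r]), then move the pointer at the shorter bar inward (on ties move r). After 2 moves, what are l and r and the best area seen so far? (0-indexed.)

l=1, r=7, best area=28

[0,8] min(2,4)*8=16 best=16 * → l++
[1,8] min(10,4)*7=28 best=28 * → r--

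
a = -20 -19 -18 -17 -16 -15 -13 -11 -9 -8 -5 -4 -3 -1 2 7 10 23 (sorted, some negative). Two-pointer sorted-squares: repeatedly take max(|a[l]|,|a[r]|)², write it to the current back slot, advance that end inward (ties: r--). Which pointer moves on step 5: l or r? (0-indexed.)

[0,17] |-20|<=|23| out[17]=529 → r--
[0,16] |-20|>|10| out[16]=400 → l++
[1,16] |-19|>|10| out[15]=361 → l++
[2,16] |-18|>|10| out[14]=324 → l++
[3,16] |-17|>|10| out[13]=289 → l++

l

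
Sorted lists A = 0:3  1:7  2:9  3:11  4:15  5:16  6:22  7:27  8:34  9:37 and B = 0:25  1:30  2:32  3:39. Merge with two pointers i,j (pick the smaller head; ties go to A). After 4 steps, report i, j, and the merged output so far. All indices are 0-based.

i=4, j=0, merged so far=[3, 7, 9, 11]

i=0 j=0: A[i]=3<=B[j]=25 take 3, i++
i=1 j=0: A[i]=7<=B[j]=25 take 7, i++
i=2 j=0: A[i]=9<=B[j]=25 take 9, i++
i=3 j=0: A[i]=11<=B[j]=25 take 11, i++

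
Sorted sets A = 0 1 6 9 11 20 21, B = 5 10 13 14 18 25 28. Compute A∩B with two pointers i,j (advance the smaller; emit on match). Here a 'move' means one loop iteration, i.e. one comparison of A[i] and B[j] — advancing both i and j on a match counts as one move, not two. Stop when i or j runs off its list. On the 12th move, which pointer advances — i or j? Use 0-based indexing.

i

[i=0,j=0] 0<5 → i++
[i=1,j=0] 1<5 → i++
[i=2,j=0] 6>5 → j++
[i=2,j=1] 6<10 → i++
[i=3,j=1] 9<10 → i++
[i=4,j=1] 11>10 → j++
[i=4,j=2] 11<13 → i++
[i=5,j=2] 20>13 → j++
[i=5,j=3] 20>14 → j++
[i=5,j=4] 20>18 → j++
[i=5,j=5] 20<25 → i++
[i=6,j=5] 21<25 → i++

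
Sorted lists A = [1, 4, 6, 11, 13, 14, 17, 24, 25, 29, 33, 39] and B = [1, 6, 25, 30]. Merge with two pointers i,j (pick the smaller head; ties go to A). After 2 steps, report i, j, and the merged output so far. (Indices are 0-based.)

i=1, j=1, merged so far=[1, 1]

[i=0,j=0] A[i]=1<=B[j]=1 take 1 → i++
[i=1,j=0] A[i]=4>B[j]=1 take 1 → j++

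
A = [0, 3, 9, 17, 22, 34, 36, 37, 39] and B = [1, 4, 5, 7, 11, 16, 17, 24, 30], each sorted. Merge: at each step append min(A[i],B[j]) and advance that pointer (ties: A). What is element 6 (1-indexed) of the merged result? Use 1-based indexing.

i=1 j=1: A[i]=0<=B[j]=1 take 0, i++
i=2 j=1: A[i]=3>B[j]=1 take 1, j++
i=2 j=2: A[i]=3<=B[j]=4 take 3, i++
i=3 j=2: A[i]=9>B[j]=4 take 4, j++
i=3 j=3: A[i]=9>B[j]=5 take 5, j++
i=3 j=4: A[i]=9>B[j]=7 take 7, j++
i=3 j=5: A[i]=9<=B[j]=11 take 9, i++
i=4 j=5: A[i]=17>B[j]=11 take 11, j++
i=4 j=6: A[i]=17>B[j]=16 take 16, j++
i=4 j=7: A[i]=17<=B[j]=17 take 17, i++
i=5 j=7: A[i]=22>B[j]=17 take 17, j++
i=5 j=8: A[i]=22<=B[j]=24 take 22, i++
i=6 j=8: A[i]=34>B[j]=24 take 24, j++
i=6 j=9: A[i]=34>B[j]=30 take 30, j++
i=6 j=10: B done, take A[i]=34, i++
i=7 j=10: B done, take A[i]=36, i++
i=8 j=10: B done, take A[i]=37, i++
i=9 j=10: B done, take A[i]=39, i++

merged[6] = 7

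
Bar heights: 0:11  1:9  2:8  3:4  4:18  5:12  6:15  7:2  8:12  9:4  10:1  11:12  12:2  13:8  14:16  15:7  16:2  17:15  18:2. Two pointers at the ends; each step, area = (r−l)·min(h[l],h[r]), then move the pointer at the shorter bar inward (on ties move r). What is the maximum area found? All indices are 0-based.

l=0 r=18: min(11,2)*18=36 best=36 *, r--
l=0 r=17: min(11,15)*17=187 best=187 *, l++
l=1 r=17: min(9,15)*16=144 best=187, l++
l=2 r=17: min(8,15)*15=120 best=187, l++
l=3 r=17: min(4,15)*14=56 best=187, l++
l=4 r=17: min(18,15)*13=195 best=195 *, r--
l=4 r=16: min(18,2)*12=24 best=195, r--
l=4 r=15: min(18,7)*11=77 best=195, r--
l=4 r=14: min(18,16)*10=160 best=195, r--
l=4 r=13: min(18,8)*9=72 best=195, r--
l=4 r=12: min(18,2)*8=16 best=195, r--
l=4 r=11: min(18,12)*7=84 best=195, r--
l=4 r=10: min(18,1)*6=6 best=195, r--
l=4 r=9: min(18,4)*5=20 best=195, r--
l=4 r=8: min(18,12)*4=48 best=195, r--
l=4 r=7: min(18,2)*3=6 best=195, r--
l=4 r=6: min(18,15)*2=30 best=195, r--
l=4 r=5: min(18,12)*1=12 best=195, r--

max area = 195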